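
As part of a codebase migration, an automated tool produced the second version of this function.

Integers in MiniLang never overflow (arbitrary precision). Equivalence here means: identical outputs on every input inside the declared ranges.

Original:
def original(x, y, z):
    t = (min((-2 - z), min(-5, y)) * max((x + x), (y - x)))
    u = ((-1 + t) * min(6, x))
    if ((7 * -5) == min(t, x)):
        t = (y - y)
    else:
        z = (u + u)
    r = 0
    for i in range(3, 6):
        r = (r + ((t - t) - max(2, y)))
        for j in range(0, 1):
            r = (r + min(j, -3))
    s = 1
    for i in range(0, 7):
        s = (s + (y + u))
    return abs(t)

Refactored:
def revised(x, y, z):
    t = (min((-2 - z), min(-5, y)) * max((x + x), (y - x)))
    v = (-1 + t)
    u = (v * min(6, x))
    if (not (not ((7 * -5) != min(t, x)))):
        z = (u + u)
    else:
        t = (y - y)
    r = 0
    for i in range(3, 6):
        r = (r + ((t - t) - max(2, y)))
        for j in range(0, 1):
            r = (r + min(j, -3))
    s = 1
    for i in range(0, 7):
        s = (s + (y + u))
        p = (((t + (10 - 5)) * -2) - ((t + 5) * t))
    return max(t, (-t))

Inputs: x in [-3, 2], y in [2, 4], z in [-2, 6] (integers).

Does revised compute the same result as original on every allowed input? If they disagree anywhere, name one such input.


Reading the diff, among the changes: comparison usage differs, plus local variable names differ, plus arithmetic usage differs, plus statement counts differ, plus constant usage differs, plus boolean connective usage differs, plus min/max/abs usage differs.
Tracing x=-1, y=3, z=2: original: t := -20 | u := 21 | ((7 * -5) == min(t, x)): false | z := 42 | r := 0 | iter i=3: | r := -3 | iter j=0: | r := -6 | iter i=4: | r := -9 | iter j=0: | r := -12 | iter i=5: | r := -15 | iter j=0: | r := -18 | s := 1 | iter i=0: | s := 25 | iter i=1: | s := 49 | iter i=2: | s := 73 | iter i=3: | s := 97 | iter i=4: | s := 121 | iter i=5: | s := 145 | iter i=6: | s := 169 | result 20 | revised: t := -20 | v := -21 | u := 21 | (not (not ((7 * -5) != min(t, x)))): true | z := 42 | r := 0 | iter i=3: | r := -3 | iter j=0: | r := -6 | iter i=4: | r := -9 | iter j=0: | r := -12 | iter i=5: | r := -15 | iter j=0: | r := -18 | s := 1 | iter i=0: | s := 25 | p := -270 | iter i=1: | s := 49 | p := -270 | iter i=2: | s := 73 | p := -270 | iter i=3: | s := 97 | p := -270 | iter i=4: | s := 121 | p := -270 | iter i=5: | s := 145 | p := -270 | iter i=6: | s := 169 | p := -270 | result 20 — matching result 20.
Checked all 162 inputs in the declared domain: the outputs agree on every one.
verdict: equivalent


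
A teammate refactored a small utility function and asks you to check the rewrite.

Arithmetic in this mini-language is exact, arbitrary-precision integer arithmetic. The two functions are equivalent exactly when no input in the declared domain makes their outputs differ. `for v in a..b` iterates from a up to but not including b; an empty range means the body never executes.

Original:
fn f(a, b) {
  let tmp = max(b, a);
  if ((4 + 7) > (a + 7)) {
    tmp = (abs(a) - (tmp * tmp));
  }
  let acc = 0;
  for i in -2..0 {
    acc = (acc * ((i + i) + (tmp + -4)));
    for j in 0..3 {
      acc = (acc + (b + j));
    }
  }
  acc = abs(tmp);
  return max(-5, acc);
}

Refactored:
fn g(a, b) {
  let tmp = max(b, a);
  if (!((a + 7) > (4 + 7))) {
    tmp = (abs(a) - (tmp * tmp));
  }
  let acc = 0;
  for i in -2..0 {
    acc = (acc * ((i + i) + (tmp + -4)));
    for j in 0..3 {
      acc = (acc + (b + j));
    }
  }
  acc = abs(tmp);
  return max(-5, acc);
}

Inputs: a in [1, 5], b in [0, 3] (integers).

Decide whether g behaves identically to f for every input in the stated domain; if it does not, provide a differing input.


Take a=4, b=0.
f: tmp becomes 4; next ((4 + 7) > (a + 7)) evaluates to false; next acc becomes 0; next at i=-2:; next acc becomes 0; next at j=0:; next acc becomes 0; next at j=1:; next acc becomes 1; next at j=2:; next acc becomes 3; next at i=-1:; next acc becomes -6; next at j=0:; next acc becomes -6; next at j=1:; next acc becomes -5; next at j=2:; next acc becomes -3; next acc becomes 4; next final value 4
g: tmp becomes 4; next (!((a + 7) > (4 + 7))) evaluates to true; next tmp becomes -12; next acc becomes 0; next at i=-2:; next acc becomes 0; next at j=0:; next acc becomes 0; next at j=1:; next acc becomes 1; next at j=2:; next acc becomes 3; next at i=-1:; next acc becomes -54; next at j=0:; next acc becomes -54; next at j=1:; next acc becomes -53; next at j=2:; next acc becomes -51; next acc becomes 12; next final value 12
4 and 12 differ, so these are not the same function on this domain.
verdict: not equivalent; witness: a=4, b=0


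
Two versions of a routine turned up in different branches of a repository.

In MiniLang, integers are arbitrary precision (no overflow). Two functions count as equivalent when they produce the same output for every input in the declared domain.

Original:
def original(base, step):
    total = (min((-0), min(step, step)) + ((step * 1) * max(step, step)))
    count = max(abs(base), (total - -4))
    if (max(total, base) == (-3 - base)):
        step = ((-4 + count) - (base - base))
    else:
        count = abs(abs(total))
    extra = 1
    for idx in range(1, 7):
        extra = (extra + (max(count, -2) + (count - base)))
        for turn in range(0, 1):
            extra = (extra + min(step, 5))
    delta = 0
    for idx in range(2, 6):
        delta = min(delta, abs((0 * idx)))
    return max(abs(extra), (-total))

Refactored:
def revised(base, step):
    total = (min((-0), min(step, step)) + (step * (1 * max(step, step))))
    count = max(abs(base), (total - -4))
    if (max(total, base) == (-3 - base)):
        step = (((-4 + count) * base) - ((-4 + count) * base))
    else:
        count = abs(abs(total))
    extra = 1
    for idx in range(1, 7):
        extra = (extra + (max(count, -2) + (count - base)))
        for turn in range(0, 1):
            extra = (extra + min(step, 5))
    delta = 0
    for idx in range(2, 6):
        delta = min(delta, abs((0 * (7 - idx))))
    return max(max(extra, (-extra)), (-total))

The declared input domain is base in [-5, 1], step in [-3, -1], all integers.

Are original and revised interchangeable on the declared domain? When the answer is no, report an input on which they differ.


These are not equivalent — on base=-5, step=-2 the outputs split (115 vs 103).
original: total := 2 | count := 6 | (max(total, base) == (-3 - base)): true | step := 2 | extra := 1 | iter idx=1: | extra := 18 | iter turn=0: | extra := 20 | iter idx=2: | extra := 37 | iter turn=0: | extra := 39 | iter idx=3: | extra := 56 | iter turn=0: | extra := 58 | iter idx=4: | extra := 75 | iter turn=0: | extra := 77 | iter idx=5: | extra := 94 | iter turn=0: | extra := 96 | iter idx=6: | extra := 113 | iter turn=0: | extra := 115 | delta := 0 | iter idx=2: | delta := 0 | iter idx=3: | delta := 0 | iter idx=4: | delta := 0 | iter idx=5: | delta := 0 | result 115
revised: total := 2 | count := 6 | (max(total, base) == (-3 - base)): true | step := 0 | extra := 1 | iter idx=1: | extra := 18 | iter turn=0: | extra := 18 | iter idx=2: | extra := 35 | iter turn=0: | extra := 35 | iter idx=3: | extra := 52 | iter turn=0: | extra := 52 | iter idx=4: | extra := 69 | iter turn=0: | extra := 69 | iter idx=5: | extra := 86 | iter turn=0: | extra := 86 | iter idx=6: | extra := 103 | iter turn=0: | extra := 103 | delta := 0 | iter idx=2: | delta := 0 | iter idx=3: | delta := 0 | iter idx=4: | delta := 0 | iter idx=5: | delta := 0 | result 103
verdict: not equivalent; witness: base=-5, step=-2


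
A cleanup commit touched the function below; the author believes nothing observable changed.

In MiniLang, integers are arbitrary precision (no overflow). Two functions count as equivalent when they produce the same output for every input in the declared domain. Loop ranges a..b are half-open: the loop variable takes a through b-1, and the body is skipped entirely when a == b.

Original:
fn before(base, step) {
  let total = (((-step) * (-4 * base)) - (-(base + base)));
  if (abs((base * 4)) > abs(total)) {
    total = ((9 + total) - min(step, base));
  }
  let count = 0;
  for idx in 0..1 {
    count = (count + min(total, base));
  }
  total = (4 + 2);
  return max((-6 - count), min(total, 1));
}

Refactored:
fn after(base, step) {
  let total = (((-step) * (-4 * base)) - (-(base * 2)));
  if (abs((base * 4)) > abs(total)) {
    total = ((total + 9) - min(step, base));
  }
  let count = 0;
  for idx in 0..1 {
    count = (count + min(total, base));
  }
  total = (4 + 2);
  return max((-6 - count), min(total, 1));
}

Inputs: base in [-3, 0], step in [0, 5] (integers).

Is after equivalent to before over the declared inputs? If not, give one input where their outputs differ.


Equivalent — the differences include constant usage differs, arithmetic usage differs, yet no declared input distinguishes the two.
As a probe, take base=-3, step=4: before runs total becomes -54; next (abs((base * 4)) > abs(total)) evaluates to false; next count becomes 0; next at idx=0:; next count becomes -54; next total becomes 6; next final value 48; after runs total becomes -54; next (abs((base * 4)) > abs(total)) evaluates to false; next count becomes 0; next at idx=0:; next count becomes -54; next total becomes 6; next final value 48; both end at 48.
Across all 24 domain points the two functions coincide.
verdict: equivalent


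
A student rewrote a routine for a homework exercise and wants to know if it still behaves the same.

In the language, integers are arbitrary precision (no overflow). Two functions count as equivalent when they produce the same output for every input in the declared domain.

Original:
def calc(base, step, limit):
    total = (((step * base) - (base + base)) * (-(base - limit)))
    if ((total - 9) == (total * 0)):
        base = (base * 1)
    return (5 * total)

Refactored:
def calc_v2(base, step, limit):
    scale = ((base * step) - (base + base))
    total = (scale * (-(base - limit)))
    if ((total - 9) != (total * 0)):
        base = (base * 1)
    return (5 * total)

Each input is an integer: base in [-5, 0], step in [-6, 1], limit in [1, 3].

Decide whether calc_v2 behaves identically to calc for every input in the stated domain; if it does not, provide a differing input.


Equivalent. The suspicious edit (`((total - 9) == (total * 0))` became `((total - 9) != (total * 0))`) never changes the result for any input inside the declared domain.
An exhaustive pass over the 144 declared inputs shows identical outputs.
As a probe, take base=-1, step=-2, limit=3: calc runs total := 16 | ((total - 9) == (total * 0)): false | result 80; calc_v2 runs scale := 4 | total := 16 | ((total - 9) != (total * 0)): true | base := -1 | result 80; both end at 80.
verdict: equivalent


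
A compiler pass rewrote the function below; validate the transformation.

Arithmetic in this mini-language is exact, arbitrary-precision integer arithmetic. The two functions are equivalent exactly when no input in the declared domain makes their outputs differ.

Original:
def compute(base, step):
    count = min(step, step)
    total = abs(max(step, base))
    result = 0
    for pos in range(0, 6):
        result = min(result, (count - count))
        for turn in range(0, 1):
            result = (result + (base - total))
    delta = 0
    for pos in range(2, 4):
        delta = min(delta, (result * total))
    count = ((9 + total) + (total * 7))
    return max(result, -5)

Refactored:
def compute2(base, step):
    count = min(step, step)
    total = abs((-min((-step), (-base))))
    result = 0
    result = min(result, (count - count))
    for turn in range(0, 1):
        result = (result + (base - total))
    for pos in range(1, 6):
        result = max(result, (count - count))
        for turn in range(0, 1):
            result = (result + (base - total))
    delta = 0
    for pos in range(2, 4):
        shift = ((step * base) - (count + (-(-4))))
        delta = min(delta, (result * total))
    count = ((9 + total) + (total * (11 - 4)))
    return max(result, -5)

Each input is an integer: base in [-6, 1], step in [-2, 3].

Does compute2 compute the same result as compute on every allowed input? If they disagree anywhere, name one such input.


Not equivalent: base=-4, step=0 separates them (-5 vs -4).
compute: count = 0; total = 0; result = 0; [pos=0]; result = 0; [turn=0]; result = -4; [pos=1]; result = -4; [turn=0]; result = -8; [pos=2]; result = -8; [turn=0]; result = -12; [pos=3]; result = -12; [turn=0]; result = -16; [pos=4]; result = -16; [turn=0]; result = -20; [pos=5]; result = -20; [turn=0]; result = -24; delta = 0; [pos=2]; delta = 0; [pos=3]; delta = 0; count = 9; return -5
compute2: count = 0; total = 0; result = 0; result = 0; [turn=0]; result = -4; [pos=1]; result = 0; [turn=0]; result = -4; [pos=2]; result = 0; [turn=0]; result = -4; [pos=3]; result = 0; [turn=0]; result = -4; [pos=4]; result = 0; [turn=0]; result = -4; [pos=5]; result = 0; [turn=0]; result = -4; delta = 0; [pos=2]; shift = -4; delta = 0; [pos=3]; shift = -4; delta = 0; count = 9; return -4
verdict: not equivalent; witness: base=-4, step=0


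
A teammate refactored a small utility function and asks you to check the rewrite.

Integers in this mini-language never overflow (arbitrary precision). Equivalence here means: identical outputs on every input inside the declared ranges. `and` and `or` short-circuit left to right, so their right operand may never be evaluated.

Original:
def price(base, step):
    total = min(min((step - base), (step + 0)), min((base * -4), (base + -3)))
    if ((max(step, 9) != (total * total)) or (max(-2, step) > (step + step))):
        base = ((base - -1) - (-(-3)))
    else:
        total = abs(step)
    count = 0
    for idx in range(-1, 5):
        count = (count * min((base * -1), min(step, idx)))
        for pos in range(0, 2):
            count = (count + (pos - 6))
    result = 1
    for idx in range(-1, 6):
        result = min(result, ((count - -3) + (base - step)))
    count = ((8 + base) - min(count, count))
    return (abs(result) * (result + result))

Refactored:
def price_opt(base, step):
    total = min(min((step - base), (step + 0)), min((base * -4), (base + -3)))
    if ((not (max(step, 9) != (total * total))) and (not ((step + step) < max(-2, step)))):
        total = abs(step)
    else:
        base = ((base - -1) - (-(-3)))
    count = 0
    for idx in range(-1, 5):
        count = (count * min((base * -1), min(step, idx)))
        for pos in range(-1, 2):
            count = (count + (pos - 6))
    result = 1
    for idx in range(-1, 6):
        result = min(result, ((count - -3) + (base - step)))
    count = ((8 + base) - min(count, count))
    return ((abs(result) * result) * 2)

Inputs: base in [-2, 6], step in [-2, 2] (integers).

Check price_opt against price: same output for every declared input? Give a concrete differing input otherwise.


Take base=-2, step=0.
price: total becomes -5; next ((max(step, 9) != (total * total)) or (max(-2, step) > (step + step))) evaluates to true; next base becomes -4; next count becomes 0; next at idx=-1:; next count becomes 0; next at pos=0:; next count becomes -6; next at pos=1:; next count becomes -11; next at idx=0:; next count becomes 0; next at pos=0:; next count becomes -6; next at pos=1:; next count becomes -11; next at idx=1:; next count becomes 0; next at pos=0:; next count becomes -6; next at pos=1:; next count becomes -11; next at idx=2:; next count becomes 0; next at pos=0:; next count becomes -6; next at pos=1:; next count becomes -11; next at idx=3:; next count becomes 0; next at pos=0:; next count becomes -6; next at pos=1:; next count becomes -11; next at idx=4:; next count becomes 0; next at pos=0:; next count becomes -6; next at pos=1:; next count becomes -11; next result becomes 1; next at idx=-1:; next result becomes -12; next at idx=0:; next result becomes -12; next at idx=1:; next result becomes -12; next at idx=2:; next result becomes -12; next at idx=3:; next result becomes -12; next at idx=4:; next result becomes -12; next at idx=5:; next result becomes -12; next count becomes 15; next final value -288
price_opt: total becomes -5; next ((not (max(step, 9) != (total * total))) and (not ((step + step) < max(-2, step)))) evaluates to false; next base becomes -4; next count becomes 0; next at idx=-1:; next count becomes 0; next at pos=-1:; next count becomes -7; next at pos=0:; next count becomes -13; next at pos=1:; next count becomes -18; next at idx=0:; next count becomes 0; next at pos=-1:; next count becomes -7; next at pos=0:; next count becomes -13; next at pos=1:; next count becomes -18; next at idx=1:; next count becomes 0; next at pos=-1:; next count becomes -7; next at pos=0:; next count becomes -13; next at pos=1:; next count becomes -18; next at idx=2:; next count becomes 0; next at pos=-1:; next count becomes -7; next at pos=0:; next count becomes -13; next at pos=1:; next count becomes -18; next at idx=3:; next count becomes 0; next at pos=-1:; next count becomes -7; next at pos=0:; next count becomes -13; next at pos=1:; next count becomes -18; next at idx=4:; next count becomes 0; next at pos=-1:; next count becomes -7; next at pos=0:; next count becomes -13; next at pos=1:; next count becomes -18; next result becomes 1; next at idx=-1:; next result becomes -19; next at idx=0:; next result becomes -19; next at idx=1:; next result becomes -19; next at idx=2:; next result becomes -19; next at idx=3:; next result becomes -19; next at idx=4:; next result becomes -19; next at idx=5:; next result becomes -19; next count becomes 22; next final value -722
-288 != -722, so the rewrite changes behavior.
verdict: not equivalent; witness: base=-2, step=0


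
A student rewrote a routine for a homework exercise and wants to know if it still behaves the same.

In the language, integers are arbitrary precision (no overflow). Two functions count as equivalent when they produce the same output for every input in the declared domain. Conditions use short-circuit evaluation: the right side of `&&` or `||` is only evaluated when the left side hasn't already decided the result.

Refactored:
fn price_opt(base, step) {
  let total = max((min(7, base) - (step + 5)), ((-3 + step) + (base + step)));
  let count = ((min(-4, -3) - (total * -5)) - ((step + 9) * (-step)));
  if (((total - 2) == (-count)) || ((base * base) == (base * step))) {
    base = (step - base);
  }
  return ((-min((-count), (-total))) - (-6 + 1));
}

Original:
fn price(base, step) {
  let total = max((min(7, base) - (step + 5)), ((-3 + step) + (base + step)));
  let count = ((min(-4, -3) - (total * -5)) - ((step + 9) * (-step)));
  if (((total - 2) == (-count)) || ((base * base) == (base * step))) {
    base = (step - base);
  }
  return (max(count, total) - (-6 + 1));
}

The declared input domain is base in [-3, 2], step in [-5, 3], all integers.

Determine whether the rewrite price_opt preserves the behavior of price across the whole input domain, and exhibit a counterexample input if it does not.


Although min/max/abs usage differs, 54/54 inputs agree.
verdict: equivalent


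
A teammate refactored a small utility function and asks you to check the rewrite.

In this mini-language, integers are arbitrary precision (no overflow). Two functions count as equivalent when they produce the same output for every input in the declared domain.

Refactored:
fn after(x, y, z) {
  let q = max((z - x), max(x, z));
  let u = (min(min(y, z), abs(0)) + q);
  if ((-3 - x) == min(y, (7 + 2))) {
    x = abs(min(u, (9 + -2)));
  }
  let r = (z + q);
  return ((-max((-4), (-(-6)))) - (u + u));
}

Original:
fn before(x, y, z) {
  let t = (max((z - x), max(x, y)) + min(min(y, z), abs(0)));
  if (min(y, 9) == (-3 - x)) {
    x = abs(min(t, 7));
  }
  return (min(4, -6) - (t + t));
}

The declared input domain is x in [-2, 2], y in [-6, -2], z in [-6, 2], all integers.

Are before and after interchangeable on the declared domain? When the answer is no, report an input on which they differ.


On input x=1, y=-6, z=2, before returns 4 while after returns 2.
verdict: not equivalent; witness: x=1, y=-6, z=2


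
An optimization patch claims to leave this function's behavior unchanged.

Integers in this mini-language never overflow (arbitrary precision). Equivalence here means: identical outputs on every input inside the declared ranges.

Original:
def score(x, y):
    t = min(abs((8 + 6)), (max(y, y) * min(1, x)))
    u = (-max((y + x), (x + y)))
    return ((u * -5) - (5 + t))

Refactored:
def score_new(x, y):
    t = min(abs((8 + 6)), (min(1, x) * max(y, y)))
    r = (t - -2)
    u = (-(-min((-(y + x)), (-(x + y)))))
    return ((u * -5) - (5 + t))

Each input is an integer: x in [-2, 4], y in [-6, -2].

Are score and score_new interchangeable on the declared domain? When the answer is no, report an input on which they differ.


The two versions differ — the changes include statement counts differ, plus min/max/abs usage differs, plus local variable names differ, plus arithmetic usage differs, plus constant usage differs.
One worked example (x=0, y=-4) — score: t=0, then u=4, then returns -25; score_new: t=0, then r=2, then u=4, then returns -25; agreement on -25.
Every one of the 35 inputs gives matching results.
verdict: equivalent


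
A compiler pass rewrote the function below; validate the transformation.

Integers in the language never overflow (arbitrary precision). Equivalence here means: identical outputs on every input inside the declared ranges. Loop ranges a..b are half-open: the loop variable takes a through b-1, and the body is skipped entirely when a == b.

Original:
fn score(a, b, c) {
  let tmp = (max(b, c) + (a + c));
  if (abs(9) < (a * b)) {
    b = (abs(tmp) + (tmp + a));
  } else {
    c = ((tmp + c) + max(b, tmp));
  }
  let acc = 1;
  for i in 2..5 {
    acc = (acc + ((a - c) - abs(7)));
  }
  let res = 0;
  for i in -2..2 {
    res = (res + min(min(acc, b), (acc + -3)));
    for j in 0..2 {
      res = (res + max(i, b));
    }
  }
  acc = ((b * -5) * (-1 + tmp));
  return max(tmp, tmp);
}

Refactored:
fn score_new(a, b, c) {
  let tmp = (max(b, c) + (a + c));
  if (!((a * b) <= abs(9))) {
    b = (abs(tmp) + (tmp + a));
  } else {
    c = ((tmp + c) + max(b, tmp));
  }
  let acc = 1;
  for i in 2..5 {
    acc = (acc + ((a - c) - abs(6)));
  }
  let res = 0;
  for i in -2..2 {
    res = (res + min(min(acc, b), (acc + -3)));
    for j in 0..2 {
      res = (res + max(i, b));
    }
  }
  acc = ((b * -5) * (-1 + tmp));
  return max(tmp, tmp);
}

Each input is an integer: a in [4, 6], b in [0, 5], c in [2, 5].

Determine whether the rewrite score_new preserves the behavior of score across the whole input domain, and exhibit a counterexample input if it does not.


The one real change (`7` became `6`) has no effect anywhere in the declared ranges.
Spot check at a=6, b=4, c=2 — score: tmp := 12 | (abs(9) < (a * b)): true | b := 30 | acc := 1 | iter i=2: | acc := -2 | iter i=3: | acc := -5 | iter i=4: | acc := -8 | res := 0 | iter i=-2: | res := -11 | iter j=0: | res := 19 | iter j=1: | res := 49 | iter i=-1: | res := 38 | iter j=0: | res := 68 | iter j=1: | res := 98 | iter i=0: | res := 87 | iter j=0: | res := 117 | iter j=1: | res := 147 | iter i=1: | res := 136 | iter j=0: | res := 166 | iter j=1: | res := 196 | acc := -1650 | result 12. score_new: tmp := 12 | (!((a * b) <= abs(9))): true | b := 30 | acc := 1 | iter i=2: | acc := -1 | iter i=3: | acc := -3 | iter i=4: | acc := -5 | res := 0 | iter i=-2: | res := -8 | iter j=0: | res := 22 | iter j=1: | res := 52 | iter i=-1: | res := 44 | iter j=0: | res := 74 | iter j=1: | res := 104 | iter i=0: | res := 96 | iter j=0: | res := 126 | iter j=1: | res := 156 | iter i=1: | res := 148 | iter j=0: | res := 178 | iter j=1: | res := 208 | acc := -1650 | result 12. Both give 12.
Checked all 72 inputs in the declared domain: the outputs agree on every one.
verdict: equivalent


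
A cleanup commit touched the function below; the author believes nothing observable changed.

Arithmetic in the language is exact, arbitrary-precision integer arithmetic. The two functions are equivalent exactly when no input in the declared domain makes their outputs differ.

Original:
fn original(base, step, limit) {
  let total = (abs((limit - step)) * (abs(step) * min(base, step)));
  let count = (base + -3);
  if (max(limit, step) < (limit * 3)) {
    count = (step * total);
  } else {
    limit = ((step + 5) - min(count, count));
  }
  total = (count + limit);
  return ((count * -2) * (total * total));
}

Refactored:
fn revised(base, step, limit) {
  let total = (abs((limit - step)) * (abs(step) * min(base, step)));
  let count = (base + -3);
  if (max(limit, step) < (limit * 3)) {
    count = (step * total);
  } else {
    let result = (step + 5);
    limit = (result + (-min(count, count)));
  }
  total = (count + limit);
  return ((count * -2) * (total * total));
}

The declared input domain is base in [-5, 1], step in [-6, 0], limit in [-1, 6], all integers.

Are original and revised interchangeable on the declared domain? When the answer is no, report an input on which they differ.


Comparing the listings, the differences include: arithmetic usage differs; and local variable names differ; and statement counts differ.
Tracing base=0, step=-2, limit=6: original: total becomes -32; next count becomes -3; next (max(limit, step) < (limit * 3)) evaluates to true; next count becomes 64; next total becomes 70; next final value -627200 | revised: total becomes -32; next count becomes -3; next (max(limit, step) < (limit * 3)) evaluates to true; next count becomes 64; next total becomes 70; next final value -627200 — matching result -627200.
Across all 392 domain points the two functions coincide.
verdict: equivalent


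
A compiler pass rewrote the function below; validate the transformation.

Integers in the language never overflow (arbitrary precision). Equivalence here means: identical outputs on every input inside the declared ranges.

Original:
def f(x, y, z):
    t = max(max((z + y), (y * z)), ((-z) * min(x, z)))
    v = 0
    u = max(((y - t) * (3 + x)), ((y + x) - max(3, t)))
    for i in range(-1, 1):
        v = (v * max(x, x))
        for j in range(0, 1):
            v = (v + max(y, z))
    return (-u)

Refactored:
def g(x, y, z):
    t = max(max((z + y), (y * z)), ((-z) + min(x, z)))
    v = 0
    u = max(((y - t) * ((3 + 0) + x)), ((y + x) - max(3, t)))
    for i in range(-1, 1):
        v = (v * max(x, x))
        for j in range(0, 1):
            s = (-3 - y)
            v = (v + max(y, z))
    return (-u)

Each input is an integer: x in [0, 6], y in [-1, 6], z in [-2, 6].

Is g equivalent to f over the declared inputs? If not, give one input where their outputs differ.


Not equivalent: x=0, y=1, z=-2 separates them (-6 vs -3).
f: t := -1 | v := 0 | u := 6 | iter i=-1: | v := 0 | iter j=0: | v := 1 | iter i=0: | v := 0 | iter j=0: | v := 1 | result -6
g: t := 0 | v := 0 | u := 3 | iter i=-1: | v := 0 | iter j=0: | s := -4 | v := 1 | iter i=0: | v := 0 | iter j=0: | s := -4 | v := 1 | result -3
verdict: not equivalent; witness: x=0, y=1, z=-2


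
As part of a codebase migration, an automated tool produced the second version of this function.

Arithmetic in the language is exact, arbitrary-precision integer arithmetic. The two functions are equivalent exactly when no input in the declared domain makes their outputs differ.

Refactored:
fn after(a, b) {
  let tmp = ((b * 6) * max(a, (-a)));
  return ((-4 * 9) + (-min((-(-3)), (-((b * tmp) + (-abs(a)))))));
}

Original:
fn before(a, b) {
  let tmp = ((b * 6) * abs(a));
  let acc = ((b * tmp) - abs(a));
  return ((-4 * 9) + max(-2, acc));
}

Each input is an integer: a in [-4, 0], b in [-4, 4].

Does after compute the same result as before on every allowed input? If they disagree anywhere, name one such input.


Not equivalent: a=-4, b=0 separates them (-38 vs -39).
before: tmp=0, then acc=-4, then returns -38
after: tmp=0, then returns -39
verdict: not equivalent; witness: a=-4, b=0


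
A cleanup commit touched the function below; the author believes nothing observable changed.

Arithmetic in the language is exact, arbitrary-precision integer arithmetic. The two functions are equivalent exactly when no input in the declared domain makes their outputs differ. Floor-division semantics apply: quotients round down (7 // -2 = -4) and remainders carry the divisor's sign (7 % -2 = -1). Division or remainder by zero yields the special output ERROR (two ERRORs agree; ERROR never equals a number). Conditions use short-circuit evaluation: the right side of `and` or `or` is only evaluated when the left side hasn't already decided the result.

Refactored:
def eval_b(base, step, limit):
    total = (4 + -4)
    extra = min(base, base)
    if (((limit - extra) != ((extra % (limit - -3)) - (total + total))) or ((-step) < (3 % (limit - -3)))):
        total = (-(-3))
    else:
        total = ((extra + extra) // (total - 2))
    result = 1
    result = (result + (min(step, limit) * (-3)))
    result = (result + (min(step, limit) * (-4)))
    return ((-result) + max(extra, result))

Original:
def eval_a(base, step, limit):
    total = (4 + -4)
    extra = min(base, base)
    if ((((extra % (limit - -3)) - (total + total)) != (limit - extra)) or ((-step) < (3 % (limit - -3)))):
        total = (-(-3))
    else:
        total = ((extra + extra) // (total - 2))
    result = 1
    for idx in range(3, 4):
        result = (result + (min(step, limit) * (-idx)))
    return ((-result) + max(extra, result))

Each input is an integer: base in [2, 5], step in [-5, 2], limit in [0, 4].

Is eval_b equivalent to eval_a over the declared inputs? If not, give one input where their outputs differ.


Not equivalent: base=2, step=1, limit=1 separates them (4 vs 8).
eval_a: total becomes 0; next extra becomes 2; next ((((extra % (limit - -3)) - (total + total)) != (limit - extra)) or ((-step) < (3 % (limit - -3)))) evaluates to true; next total becomes 3; next result becomes 1; next at idx=3:; next result becomes -2; next final value 4
eval_b: total becomes 0; next extra becomes 2; next (((limit - extra) != ((extra % (limit - -3)) - (total + total))) or ((-step) < (3 % (limit - -3)))) evaluates to true; next total becomes 3; next result becomes 1; next result becomes -2; next result becomes -6; next final value 8
verdict: not equivalent; witness: base=2, step=1, limit=1


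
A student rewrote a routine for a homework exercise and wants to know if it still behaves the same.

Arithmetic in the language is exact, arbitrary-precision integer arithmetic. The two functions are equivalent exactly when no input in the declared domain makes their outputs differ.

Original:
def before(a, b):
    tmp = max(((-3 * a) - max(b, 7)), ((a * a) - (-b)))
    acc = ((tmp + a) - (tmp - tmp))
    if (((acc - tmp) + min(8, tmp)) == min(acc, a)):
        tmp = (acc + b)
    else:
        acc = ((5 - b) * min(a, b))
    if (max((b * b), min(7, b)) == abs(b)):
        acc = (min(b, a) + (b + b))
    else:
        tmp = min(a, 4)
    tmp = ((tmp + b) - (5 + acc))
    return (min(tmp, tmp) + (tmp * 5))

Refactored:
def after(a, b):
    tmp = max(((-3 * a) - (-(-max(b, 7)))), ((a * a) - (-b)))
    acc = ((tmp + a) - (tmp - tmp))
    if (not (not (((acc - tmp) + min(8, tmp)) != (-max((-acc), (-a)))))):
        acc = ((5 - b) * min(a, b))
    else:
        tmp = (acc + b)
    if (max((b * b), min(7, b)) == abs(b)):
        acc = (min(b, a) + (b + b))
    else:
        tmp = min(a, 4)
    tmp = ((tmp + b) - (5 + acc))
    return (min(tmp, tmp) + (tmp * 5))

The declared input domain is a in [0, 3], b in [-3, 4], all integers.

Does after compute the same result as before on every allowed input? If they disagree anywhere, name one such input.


Comparing the listings, the differences include: min/max/abs usage differs; and comparison usage differs; and boolean connective usage differs.
Tracing a=3, b=-2: before: tmp = 7; acc = 10; (((acc - tmp) + min(8, tmp)) == min(acc, a)) -> false; acc = -14; (max((b * b), min(7, b)) == abs(b)) -> false; tmp = 3; tmp = 10; return 60 | after: tmp = 7; acc = 10; (not (not (((acc - tmp) + min(8, tmp)) != (-max((-acc), (-a)))))) -> true; acc = -14; (max((b * b), min(7, b)) == abs(b)) -> false; tmp = 3; tmp = 10; return 60 — matching result 60.
An exhaustive pass over the 32 declared inputs shows identical outputs.
verdict: equivalent


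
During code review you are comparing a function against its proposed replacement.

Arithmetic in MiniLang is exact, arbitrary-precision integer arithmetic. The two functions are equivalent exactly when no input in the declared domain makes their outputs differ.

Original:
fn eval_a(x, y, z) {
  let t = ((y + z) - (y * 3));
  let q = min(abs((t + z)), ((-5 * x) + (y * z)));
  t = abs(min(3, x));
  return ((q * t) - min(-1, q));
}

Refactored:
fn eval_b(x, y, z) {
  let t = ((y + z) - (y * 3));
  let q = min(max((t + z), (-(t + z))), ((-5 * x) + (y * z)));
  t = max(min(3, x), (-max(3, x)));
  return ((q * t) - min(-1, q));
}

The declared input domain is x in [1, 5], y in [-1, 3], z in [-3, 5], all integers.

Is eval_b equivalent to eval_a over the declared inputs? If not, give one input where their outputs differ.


The one real change (`min(3, x)` became `max(3, x)`) has no effect anywhere in the declared ranges.
Spot check at x=1, y=2, z=5 — eval_a: t becomes 1; next q becomes 5; next t becomes 1; next final value 6. eval_b: t becomes 1; next q becomes 5; next t becomes 1; next final value 6. Both give 6.
Sweeping the whole domain (225 inputs) finds no disagreement.
verdict: equivalent


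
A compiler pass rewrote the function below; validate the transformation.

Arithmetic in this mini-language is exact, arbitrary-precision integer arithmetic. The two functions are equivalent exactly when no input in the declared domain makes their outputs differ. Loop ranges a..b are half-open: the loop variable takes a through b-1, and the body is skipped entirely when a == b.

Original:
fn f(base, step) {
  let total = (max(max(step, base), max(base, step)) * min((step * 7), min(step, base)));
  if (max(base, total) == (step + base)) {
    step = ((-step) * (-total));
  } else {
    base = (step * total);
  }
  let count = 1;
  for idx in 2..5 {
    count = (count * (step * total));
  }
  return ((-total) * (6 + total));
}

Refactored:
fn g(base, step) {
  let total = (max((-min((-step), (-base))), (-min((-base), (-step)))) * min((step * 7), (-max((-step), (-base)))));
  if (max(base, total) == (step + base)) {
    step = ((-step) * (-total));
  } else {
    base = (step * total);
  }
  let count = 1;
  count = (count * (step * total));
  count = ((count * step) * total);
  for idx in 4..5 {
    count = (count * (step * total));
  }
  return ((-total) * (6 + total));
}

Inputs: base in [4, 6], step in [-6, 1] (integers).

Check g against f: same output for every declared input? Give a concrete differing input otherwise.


Side by side, the visible changes include: arithmetic usage differs; and min/max/abs usage differs; and loop structure differs; and statement counts differ.
Spot check at base=4, step=1 — f: total = 4; (max(base, total) == (step + base)) -> false; base = 4; count = 1; [idx=2]; count = 4; [idx=3]; count = 16; [idx=4]; count = 64; return -40. g: total = 4; (max(base, total) == (step + base)) -> false; base = 4; count = 1; count = 4; count = 16; [idx=4]; count = 64; return -40. Both give -40.
Sweeping the whole domain (24 inputs) finds no disagreement.
verdict: equivalent


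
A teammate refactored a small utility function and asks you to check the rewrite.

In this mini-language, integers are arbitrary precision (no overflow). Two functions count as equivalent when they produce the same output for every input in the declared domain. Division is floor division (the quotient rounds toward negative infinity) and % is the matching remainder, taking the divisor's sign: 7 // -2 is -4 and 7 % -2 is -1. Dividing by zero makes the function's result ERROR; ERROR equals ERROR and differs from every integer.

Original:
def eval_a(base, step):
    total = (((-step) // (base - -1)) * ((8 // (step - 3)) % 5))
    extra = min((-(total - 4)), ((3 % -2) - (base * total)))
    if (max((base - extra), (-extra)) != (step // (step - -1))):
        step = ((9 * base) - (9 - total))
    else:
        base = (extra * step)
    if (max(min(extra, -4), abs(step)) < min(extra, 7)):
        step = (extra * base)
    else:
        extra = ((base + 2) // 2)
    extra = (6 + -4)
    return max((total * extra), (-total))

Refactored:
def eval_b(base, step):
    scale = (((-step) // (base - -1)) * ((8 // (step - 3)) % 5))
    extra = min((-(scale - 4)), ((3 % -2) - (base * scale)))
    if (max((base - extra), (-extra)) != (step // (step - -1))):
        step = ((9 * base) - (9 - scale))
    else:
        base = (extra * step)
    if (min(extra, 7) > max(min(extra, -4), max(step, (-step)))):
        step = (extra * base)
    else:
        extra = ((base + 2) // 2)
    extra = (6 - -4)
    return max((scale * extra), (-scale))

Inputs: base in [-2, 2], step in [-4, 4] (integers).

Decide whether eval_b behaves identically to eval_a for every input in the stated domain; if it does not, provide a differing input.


On input base=-2, step=1, eval_a returns 2 while eval_b returns 10.
verdict: not equivalent; witness: base=-2, step=1


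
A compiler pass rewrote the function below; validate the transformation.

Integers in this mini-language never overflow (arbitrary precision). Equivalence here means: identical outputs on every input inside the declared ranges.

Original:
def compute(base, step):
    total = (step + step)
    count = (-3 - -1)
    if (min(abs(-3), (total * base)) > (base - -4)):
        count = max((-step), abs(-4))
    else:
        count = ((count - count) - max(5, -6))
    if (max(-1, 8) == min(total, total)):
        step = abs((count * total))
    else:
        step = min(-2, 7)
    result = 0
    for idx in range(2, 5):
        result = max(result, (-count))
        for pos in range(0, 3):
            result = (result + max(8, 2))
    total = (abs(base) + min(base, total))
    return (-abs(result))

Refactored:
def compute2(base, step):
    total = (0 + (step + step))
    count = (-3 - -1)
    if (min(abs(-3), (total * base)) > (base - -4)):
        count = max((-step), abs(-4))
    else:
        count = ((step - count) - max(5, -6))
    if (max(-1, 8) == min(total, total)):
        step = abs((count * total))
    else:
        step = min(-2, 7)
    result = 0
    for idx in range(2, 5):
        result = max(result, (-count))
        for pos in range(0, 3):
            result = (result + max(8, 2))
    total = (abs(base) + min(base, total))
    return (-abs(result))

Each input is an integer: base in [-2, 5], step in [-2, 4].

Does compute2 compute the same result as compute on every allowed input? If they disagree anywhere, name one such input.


Take base=-2, step=0.
compute: total=0, then count=-2, then (min(abs(-3), (total * base)) > (base - -4)) is false, then count=-5, then (max(-1, 8) == min(total, total)) is false, then step=-2, then result=0, then (idx=2), then result=5, then (pos=0), then result=13, then (pos=1), then result=21, then (pos=2), then result=29, then (idx=3), then result=29, then (pos=0), then result=37, then (pos=1), then result=45, then (pos=2), then result=53, then (idx=4), then result=53, then (pos=0), then result=61, then (pos=1), then result=69, then (pos=2), then result=77, then total=0, then returns -77
compute2: total=0, then count=-2, then (min(abs(-3), (total * base)) > (base - -4)) is false, then count=-3, then (max(-1, 8) == min(total, total)) is false, then step=-2, then result=0, then (idx=2), then result=3, then (pos=0), then result=11, then (pos=1), then result=19, then (pos=2), then result=27, then (idx=3), then result=27, then (pos=0), then result=35, then (pos=1), then result=43, then (pos=2), then result=51, then (idx=4), then result=51, then (pos=0), then result=59, then (pos=1), then result=67, then (pos=2), then result=75, then total=0, then returns -75
-77 vs -75 — the two versions disagree here.
verdict: not equivalent; witness: base=-2, step=0


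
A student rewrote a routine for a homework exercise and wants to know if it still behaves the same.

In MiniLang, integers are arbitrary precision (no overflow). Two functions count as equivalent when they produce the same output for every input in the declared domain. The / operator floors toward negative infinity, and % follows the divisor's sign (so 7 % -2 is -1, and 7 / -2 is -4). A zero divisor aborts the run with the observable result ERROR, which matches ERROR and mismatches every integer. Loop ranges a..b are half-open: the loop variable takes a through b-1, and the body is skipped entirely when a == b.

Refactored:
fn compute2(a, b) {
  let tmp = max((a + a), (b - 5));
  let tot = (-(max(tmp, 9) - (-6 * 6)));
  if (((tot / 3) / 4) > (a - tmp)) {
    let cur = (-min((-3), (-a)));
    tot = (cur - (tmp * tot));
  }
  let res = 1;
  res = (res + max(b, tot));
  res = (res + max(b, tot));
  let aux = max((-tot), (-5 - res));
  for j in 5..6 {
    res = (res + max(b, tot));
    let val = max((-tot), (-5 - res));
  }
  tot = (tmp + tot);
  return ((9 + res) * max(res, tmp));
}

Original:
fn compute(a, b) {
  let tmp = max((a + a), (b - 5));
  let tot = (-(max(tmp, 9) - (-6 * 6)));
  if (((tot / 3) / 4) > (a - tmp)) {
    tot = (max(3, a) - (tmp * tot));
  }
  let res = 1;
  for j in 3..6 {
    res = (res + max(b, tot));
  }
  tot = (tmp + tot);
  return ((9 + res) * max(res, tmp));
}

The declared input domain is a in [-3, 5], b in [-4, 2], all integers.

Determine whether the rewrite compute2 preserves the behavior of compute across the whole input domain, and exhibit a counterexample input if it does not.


Reading the diff, among the changes: local variable names differ, plus min/max/abs usage differs, plus constant usage differs, plus arithmetic usage differs, plus statement counts differ, plus loop structure differs.
Tracing a=4, b=-4: compute: tmp := 8 | tot := -45 | (((tot / 3) / 4) > (a - tmp)): false | res := 1 | iter j=3: | res := -3 | iter j=4: | res := -7 | iter j=5: | res := -11 | tot := -37 | result -16 | compute2: tmp := 8 | tot := -45 | (((tot / 3) / 4) > (a - tmp)): false | res := 1 | res := -3 | res := -7 | aux := 45 | iter j=5: | res := -11 | val := 45 | tot := -37 | result -16 — matching result -16.
Checked all 63 inputs in the declared domain: the outputs agree on every one.
verdict: equivalent
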